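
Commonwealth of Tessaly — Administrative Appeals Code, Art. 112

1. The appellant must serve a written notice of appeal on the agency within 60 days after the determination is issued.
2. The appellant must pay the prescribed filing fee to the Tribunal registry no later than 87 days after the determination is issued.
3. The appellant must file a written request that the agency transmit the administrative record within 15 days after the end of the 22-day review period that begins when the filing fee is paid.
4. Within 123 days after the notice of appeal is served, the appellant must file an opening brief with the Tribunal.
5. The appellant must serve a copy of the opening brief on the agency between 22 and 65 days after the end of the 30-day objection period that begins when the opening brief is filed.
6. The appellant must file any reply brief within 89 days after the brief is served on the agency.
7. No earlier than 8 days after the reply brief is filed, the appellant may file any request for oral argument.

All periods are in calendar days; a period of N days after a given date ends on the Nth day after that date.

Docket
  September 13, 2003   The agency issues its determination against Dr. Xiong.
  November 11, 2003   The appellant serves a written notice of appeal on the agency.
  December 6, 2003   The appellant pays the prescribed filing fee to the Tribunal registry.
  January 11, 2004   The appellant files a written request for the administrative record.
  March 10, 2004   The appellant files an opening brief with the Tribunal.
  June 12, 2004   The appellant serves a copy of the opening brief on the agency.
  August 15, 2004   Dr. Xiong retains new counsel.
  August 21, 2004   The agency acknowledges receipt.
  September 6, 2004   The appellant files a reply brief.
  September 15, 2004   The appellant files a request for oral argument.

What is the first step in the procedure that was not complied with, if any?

(1) due by September 13, 2003 + 60 days = November 12, 2003; completed November 11, 2003, before the deadline.
(2) due by September 13, 2003 + 87 days = December 9, 2003; completed December 6, 2003, before the deadline.
(3) due by December 28, 2003 + 15 days = January 12, 2004; completed January 11, 2004, before the deadline.
(4) due by November 11, 2003 + 123 days = March 13, 2004; completed March 10, 2004, before the deadline.
(5) the permitted window runs from April 9, 2004 + 22 = May 1, 2004 to April 9, 2004 + 65 = June 13, 2004; done June 12, 2004, which is between those dates.
(6) due by June 12, 2004 + 89 days = September 9, 2004; completed September 6, 2004, before the deadline.
(7) permitted from September 6, 2004 + 8 days = September 14, 2004 onward; done September 15, 2004, after the minimum wait.

None — every step was satisfied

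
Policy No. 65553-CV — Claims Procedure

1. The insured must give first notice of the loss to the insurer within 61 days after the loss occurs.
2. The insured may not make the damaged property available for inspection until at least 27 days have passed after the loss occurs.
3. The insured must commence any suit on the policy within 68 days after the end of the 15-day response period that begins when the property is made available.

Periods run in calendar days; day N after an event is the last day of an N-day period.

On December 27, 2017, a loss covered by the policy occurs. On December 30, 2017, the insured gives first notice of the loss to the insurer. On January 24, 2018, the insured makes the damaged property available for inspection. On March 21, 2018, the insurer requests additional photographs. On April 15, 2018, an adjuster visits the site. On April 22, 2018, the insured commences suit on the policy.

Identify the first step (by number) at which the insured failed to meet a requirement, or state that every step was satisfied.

Step 1: 61 days after December 27, 2017 (when the loss occurs) is February 26, 2018; done December 30, 2017 — timely.
Step 2: the earliest permitted date is 27 days after December 27, 2017 (when the loss occurs), i.e. January 23, 2018; done January 24, 2018, after the minimum wait.
Step 3: 68 days after February 8, 2018 (end of the 15-day response period, which began when the property is made available on January 24, 2018) is April 17, 2018; April 22, 2018 misses that deadline by 5 days.
The procedure was therefore not followed at step 3.

Step 3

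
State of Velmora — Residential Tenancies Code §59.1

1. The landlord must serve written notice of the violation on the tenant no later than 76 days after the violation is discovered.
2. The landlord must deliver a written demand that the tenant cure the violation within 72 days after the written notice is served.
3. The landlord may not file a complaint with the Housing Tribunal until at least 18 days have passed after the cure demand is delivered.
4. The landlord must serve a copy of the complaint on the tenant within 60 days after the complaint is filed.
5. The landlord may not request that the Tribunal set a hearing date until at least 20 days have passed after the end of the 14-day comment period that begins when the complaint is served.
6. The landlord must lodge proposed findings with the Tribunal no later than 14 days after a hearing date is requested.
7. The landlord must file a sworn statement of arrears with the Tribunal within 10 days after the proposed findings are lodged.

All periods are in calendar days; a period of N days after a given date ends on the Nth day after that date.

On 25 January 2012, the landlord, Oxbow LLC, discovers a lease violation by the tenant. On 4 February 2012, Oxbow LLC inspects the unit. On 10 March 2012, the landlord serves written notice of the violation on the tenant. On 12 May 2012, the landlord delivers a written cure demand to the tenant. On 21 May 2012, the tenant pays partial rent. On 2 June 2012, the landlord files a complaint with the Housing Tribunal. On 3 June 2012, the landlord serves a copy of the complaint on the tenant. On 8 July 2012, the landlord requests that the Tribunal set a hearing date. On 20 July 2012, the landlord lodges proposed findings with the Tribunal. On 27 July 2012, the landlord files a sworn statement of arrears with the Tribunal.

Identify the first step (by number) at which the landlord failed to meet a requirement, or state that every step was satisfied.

Step 1 — counting 76 days from 25 January 2012 (when the violation is discovered) gives a deadline of 10 April 2012; completed 10 March 2012, before the deadline.
Step 2 — counting 72 days from 10 March 2012 (when the written notice is served) gives a deadline of 21 May 2012; completed 12 May 2012, before the deadline.
Step 3 — must wait 18 days from 12 May 2012 (when the cure demand is delivered), so not before 30 May 2012; 2 June 2012 is on or after that date.
Step 4 — counting 60 days from 2 June 2012 (when the complaint is filed) gives a deadline of 1 August 2012; 3 June 2012 is within that limit.
Step 5 — must wait 20 days from 17 June 2012 (end of the 14-day comment period, which began when the complaint is served on 3 June 2012), so not before 7 July 2012; 8 July 2012 is on or after that date.
Step 6 — counting 14 days from 8 July 2012 (when a hearing date is requested) gives a deadline of 22 July 2012; done 20 July 2012 — timely.
Step 7 — counting 10 days from 20 July 2012 (when the proposed findings are lodged) gives a deadline of 30 July 2012; 27 July 2012 is within that limit.

None — every step was satisfied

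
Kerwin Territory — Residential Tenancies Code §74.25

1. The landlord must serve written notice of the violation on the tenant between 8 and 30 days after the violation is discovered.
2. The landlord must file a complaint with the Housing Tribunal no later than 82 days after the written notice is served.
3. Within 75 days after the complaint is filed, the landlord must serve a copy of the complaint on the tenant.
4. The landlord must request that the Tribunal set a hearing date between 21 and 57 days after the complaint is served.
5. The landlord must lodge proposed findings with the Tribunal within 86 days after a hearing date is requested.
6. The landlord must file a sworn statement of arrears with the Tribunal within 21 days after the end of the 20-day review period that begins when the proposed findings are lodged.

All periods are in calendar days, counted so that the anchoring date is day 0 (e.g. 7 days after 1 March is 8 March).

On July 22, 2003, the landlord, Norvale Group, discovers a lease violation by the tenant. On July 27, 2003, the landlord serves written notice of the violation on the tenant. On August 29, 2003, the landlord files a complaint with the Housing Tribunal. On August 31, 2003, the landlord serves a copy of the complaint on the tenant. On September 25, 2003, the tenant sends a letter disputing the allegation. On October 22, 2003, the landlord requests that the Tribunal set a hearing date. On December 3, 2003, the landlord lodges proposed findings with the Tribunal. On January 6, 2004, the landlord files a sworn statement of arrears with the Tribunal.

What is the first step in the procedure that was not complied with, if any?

Step 1

(1) the permitted window runs from July 22, 2003 + 8 = July 30, 2003 to July 22, 2003 + 30 = August 21, 2003; July 27, 2003 is 3 days too early.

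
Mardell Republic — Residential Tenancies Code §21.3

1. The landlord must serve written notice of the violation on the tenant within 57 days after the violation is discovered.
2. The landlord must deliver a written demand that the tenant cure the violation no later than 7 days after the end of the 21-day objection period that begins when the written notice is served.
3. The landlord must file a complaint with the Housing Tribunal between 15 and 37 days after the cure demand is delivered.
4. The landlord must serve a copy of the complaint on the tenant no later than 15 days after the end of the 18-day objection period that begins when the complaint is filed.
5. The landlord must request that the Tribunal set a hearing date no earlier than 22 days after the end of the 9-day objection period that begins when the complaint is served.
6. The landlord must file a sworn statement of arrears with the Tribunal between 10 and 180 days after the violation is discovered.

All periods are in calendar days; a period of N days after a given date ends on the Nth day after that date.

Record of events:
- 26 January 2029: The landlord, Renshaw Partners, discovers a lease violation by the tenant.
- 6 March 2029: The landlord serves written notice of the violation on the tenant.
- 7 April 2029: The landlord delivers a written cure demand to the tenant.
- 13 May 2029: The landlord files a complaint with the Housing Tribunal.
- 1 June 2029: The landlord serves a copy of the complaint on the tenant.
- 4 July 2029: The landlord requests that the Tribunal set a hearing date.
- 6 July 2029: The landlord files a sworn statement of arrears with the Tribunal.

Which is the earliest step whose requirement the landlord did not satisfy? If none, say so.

Step 1 — counting 57 days from 26 January 2029 (when the violation is discovered) gives a deadline of 24 March 2029; completed 6 March 2029, before the deadline.
Step 2 — counting 7 days from 27 March 2029 (end of the 21-day objection period, which began when the written notice is served on 6 March 2029) gives a deadline of 3 April 2029; done 7 April 2029 — 4 days late.
Later steps need not be reached.

Step 2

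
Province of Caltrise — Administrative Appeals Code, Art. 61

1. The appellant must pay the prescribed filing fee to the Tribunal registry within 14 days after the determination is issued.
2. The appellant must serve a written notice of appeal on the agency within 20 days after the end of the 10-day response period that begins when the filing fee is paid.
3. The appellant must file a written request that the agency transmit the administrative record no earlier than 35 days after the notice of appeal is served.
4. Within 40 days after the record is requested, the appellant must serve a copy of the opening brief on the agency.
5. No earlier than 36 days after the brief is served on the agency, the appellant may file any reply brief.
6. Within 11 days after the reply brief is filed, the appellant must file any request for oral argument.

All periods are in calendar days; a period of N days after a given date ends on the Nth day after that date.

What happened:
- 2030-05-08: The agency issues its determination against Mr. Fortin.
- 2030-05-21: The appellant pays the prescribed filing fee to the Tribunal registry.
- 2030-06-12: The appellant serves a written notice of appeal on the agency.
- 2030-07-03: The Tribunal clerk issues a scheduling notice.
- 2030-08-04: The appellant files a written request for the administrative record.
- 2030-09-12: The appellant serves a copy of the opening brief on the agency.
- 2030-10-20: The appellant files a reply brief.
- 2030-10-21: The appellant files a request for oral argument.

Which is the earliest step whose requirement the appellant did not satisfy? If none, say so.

Step 1 — counting 14 days from 2030-05-08 (when the determination is issued) gives a deadline of 2030-05-22; 2030-05-21 is within that limit.
Step 2 — counting 20 days from 2030-05-31 (end of the 10-day response period, which began when the filing fee is paid on 2030-05-21) gives a deadline of 2030-06-20; 2030-06-12 is within that limit.
Step 3 — must wait 35 days from 2030-06-12 (when the notice of appeal is served), so not before 2030-07-17; done 2030-08-04 — permitted.
Step 4 — counting 40 days from 2030-08-04 (when the record is requested) gives a deadline of 2030-09-13; done 2030-09-12 — timely.
Step 5 — must wait 36 days from 2030-09-12 (when the brief is served on the agency), so not before 2030-10-18; done 2030-10-20, after the minimum wait.
Step 6 — counting 11 days from 2030-10-20 (when the reply brief is filed) gives a deadline of 2030-10-31; 2030-10-21 is within that limit.

None — every step was satisfied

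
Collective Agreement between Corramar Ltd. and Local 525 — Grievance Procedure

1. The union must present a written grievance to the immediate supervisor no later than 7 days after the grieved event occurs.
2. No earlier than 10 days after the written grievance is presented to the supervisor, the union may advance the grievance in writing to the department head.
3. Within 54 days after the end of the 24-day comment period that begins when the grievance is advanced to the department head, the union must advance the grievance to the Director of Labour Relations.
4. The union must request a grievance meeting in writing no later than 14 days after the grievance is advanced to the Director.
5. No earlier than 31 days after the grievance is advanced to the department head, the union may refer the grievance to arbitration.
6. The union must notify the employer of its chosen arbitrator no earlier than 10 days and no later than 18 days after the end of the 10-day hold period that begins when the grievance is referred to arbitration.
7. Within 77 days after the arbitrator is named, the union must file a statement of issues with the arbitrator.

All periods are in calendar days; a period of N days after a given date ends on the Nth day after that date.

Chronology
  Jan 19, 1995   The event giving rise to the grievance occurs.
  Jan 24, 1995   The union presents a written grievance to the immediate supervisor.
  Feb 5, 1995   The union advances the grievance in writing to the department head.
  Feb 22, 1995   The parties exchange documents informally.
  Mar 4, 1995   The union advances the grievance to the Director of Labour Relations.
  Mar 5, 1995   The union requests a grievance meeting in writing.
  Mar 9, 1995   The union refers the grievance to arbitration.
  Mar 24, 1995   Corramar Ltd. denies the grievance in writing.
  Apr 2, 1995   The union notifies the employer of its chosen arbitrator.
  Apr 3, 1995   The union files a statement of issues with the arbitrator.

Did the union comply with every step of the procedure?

Step 1 — counting 7 days from Jan 19, 1995 (when the grieved event occurs) gives a deadline of Jan 26, 1995; Jan 24, 1995 is within that limit.
Step 2 — must wait 10 days from Jan 24, 1995 (when the written grievance is presented to the supervisor), so not before Feb 3, 1995; done Feb 5, 1995 — permitted.
Step 3 — counting 54 days from Mar 1, 1995 (end of the 24-day comment period, which began when the grievance is advanced to the department head on Feb 5, 1995) gives a deadline of Apr 24, 1995; Mar 4, 1995 is within that limit.
Step 4 — counting 14 days from Mar 4, 1995 (when the grievance is advanced to the Director) gives a deadline of Mar 18, 1995; Mar 5, 1995 is within that limit.
Step 5 — must wait 31 days from Feb 5, 1995 (when the grievance is advanced to the department head), so not before Mar 8, 1995; done Mar 9, 1995, after the minimum wait.
Step 6 — 10 and 18 days from Mar 19, 1995 (end of the 10-day hold period, which began when the grievance is referred to arbitration on Mar 9, 1995) are Mar 29, 1995 and Apr 6, 1995 respectively; done Apr 2, 1995, which is between those dates.
Step 7 — counting 77 days from Apr 2, 1995 (when the arbitrator is named) gives a deadline of Jun 18, 1995; completed Apr 3, 1995, before the deadline.

Yes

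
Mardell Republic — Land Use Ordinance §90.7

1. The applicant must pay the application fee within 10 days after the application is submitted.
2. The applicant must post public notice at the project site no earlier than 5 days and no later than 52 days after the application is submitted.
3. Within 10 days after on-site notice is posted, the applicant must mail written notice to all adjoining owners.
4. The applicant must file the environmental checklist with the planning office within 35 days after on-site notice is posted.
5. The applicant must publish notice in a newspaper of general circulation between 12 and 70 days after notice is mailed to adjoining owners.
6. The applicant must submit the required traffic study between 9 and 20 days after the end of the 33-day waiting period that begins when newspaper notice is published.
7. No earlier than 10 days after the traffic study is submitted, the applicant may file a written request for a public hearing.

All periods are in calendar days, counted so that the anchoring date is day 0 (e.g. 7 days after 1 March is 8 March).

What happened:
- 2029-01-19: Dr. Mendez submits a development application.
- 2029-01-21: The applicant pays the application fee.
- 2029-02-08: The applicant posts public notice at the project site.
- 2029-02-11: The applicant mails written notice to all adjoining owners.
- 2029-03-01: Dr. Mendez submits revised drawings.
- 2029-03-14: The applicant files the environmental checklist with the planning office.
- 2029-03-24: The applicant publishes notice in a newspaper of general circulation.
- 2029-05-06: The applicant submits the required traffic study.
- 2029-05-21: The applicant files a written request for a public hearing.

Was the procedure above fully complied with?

(1) due by 2029-01-19 + 10 days = 2029-01-29; completed 2029-01-21, before the deadline.
(2) the permitted window runs from 2029-01-19 + 5 = 2029-01-24 to 2029-01-19 + 52 = 2029-03-12; done 2029-02-08 — within the window.
(3) due by 2029-02-08 + 10 days = 2029-02-18; done 2029-02-11 — timely.
(4) due by 2029-02-08 + 35 days = 2029-03-15; 2029-03-14 is within that limit.
(5) the permitted window runs from 2029-02-11 + 12 = 2029-02-23 to 2029-02-11 + 70 = 2029-04-22; done 2029-03-24 — within the window.
(6) the permitted window runs from 2029-04-26 + 9 = 2029-05-05 to 2029-04-26 + 20 = 2029-05-16; done 2029-05-06, which is between those dates.
(7) permitted from 2029-05-06 + 10 days = 2029-05-16 onward; done 2029-05-21, after the minimum wait.

Yes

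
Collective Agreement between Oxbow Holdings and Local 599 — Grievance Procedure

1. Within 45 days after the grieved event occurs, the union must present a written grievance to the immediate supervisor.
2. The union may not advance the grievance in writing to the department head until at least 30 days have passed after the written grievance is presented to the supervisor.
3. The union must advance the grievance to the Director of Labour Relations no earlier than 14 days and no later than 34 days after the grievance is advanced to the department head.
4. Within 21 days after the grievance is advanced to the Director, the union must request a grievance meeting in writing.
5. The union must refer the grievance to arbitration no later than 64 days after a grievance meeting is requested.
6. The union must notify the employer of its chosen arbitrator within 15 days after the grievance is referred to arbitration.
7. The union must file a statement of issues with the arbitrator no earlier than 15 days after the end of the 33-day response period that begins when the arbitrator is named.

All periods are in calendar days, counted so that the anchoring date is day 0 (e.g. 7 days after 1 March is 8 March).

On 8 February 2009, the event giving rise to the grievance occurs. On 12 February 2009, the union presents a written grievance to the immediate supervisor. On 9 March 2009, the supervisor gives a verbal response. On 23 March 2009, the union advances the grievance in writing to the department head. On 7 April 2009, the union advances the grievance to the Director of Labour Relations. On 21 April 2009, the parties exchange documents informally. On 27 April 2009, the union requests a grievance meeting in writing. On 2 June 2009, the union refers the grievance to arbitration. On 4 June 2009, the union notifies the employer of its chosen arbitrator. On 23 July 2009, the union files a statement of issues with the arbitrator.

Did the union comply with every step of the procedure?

Yes

(1) due by 8 February 2009 + 45 days = 25 March 2009; completed 12 February 2009, before the deadline.
(2) permitted from 12 February 2009 + 30 days = 14 March 2009 onward; done 23 March 2009, after the minimum wait.
(3) the permitted window runs from 23 March 2009 + 14 = 6 April 2009 to 23 March 2009 + 34 = 26 April 2009; done 7 April 2009 — within the window.
(4) due by 7 April 2009 + 21 days = 28 April 2009; done 27 April 2009 — timely.
(5) due by 27 April 2009 + 64 days = 30 June 2009; done 2 June 2009 — timely.
(6) due by 2 June 2009 + 15 days = 17 June 2009; 4 June 2009 is within that limit.
(7) permitted from 7 July 2009 + 15 days = 22 July 2009 onward; done 23 July 2009 — permitted.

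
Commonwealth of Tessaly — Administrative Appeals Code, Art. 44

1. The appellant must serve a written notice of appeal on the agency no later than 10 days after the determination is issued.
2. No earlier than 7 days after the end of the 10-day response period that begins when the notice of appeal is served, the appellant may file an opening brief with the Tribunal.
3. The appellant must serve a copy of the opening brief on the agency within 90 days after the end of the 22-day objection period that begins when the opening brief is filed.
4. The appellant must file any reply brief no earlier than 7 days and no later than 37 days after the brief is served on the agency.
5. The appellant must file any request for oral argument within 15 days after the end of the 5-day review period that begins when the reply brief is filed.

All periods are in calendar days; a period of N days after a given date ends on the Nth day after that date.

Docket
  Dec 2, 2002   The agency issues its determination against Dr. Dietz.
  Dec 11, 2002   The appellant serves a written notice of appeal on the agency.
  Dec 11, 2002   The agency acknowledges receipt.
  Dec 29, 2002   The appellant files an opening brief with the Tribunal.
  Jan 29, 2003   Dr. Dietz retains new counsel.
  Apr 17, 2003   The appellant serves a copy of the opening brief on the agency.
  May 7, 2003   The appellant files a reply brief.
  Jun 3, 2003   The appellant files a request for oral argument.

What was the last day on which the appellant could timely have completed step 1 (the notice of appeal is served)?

Step 1 runs from Dec 2, 2002, when the determination is issued. 10 days after Dec 2, 2002 is Dec 12, 2002.

Dec 12, 2002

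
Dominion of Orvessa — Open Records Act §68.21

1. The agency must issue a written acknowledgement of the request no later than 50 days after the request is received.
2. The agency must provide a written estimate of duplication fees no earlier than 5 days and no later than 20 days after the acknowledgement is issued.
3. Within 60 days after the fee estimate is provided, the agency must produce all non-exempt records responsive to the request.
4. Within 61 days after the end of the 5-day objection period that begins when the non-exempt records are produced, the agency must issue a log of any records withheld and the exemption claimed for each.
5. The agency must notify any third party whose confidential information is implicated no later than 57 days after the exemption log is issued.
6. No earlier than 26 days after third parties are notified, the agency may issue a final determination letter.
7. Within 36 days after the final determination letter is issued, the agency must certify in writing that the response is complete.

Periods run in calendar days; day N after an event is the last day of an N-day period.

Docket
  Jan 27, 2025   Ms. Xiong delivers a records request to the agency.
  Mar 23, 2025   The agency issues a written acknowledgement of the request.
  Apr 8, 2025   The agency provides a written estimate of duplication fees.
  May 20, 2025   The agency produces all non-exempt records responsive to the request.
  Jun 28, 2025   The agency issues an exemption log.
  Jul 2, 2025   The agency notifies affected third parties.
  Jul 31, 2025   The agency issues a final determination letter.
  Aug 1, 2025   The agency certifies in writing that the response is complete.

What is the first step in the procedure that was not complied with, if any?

Step 1: 50 days after Jan 27, 2025 (when the request is received) is Mar 18, 2025; Mar 23, 2025 misses that deadline by 5 days.
No need to go further; step 1 was not satisfied.

Step 1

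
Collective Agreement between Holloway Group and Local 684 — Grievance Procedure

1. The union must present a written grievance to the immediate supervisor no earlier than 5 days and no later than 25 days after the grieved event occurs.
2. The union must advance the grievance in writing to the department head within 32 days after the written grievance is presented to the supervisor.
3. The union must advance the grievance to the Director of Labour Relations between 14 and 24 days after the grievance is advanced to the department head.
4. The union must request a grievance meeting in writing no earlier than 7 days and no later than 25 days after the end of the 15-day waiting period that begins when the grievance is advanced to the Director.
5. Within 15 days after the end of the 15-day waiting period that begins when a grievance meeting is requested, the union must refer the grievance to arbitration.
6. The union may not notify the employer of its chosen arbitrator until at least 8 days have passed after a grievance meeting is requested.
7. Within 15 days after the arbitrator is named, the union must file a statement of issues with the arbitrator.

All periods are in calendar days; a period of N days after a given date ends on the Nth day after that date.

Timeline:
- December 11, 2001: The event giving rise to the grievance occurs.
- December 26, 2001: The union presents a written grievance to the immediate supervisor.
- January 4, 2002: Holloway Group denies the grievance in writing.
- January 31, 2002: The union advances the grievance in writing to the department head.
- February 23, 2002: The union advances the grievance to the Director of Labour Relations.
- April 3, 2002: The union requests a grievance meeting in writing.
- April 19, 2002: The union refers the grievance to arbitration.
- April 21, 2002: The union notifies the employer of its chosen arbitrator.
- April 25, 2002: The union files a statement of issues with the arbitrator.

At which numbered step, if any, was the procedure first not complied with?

Step 2

Step 1: the window is 5–25 days after December 11, 2001 (when the grieved event occurs), so December 16, 2001 through January 5, 2002; December 26, 2001 falls inside that range.
Step 2: 32 days after December 26, 2001 (when the written grievance is presented to the supervisor) is January 27, 2002; January 31, 2002 misses that deadline by 4 days.
That is the first point of non-compliance.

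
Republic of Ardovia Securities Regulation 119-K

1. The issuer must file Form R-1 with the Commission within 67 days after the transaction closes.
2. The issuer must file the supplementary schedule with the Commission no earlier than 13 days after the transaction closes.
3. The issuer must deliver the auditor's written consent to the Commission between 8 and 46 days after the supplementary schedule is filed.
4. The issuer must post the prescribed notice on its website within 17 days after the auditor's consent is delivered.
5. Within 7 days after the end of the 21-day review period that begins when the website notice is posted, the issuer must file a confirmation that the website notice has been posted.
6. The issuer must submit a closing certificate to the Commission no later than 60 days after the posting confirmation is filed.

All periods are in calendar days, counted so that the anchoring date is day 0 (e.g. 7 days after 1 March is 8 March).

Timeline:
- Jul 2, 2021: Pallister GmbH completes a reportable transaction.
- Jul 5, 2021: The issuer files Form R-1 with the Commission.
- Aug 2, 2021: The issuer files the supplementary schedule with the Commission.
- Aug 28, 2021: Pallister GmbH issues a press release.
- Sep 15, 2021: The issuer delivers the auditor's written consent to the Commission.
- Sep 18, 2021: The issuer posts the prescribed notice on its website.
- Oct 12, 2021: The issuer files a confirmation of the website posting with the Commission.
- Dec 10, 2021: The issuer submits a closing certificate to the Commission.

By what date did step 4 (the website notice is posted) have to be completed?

Step 4 runs from Sep 15, 2021, when the auditor's consent is delivered. 17 days after Sep 15, 2021 is Oct 2, 2021.

Oct 2, 2021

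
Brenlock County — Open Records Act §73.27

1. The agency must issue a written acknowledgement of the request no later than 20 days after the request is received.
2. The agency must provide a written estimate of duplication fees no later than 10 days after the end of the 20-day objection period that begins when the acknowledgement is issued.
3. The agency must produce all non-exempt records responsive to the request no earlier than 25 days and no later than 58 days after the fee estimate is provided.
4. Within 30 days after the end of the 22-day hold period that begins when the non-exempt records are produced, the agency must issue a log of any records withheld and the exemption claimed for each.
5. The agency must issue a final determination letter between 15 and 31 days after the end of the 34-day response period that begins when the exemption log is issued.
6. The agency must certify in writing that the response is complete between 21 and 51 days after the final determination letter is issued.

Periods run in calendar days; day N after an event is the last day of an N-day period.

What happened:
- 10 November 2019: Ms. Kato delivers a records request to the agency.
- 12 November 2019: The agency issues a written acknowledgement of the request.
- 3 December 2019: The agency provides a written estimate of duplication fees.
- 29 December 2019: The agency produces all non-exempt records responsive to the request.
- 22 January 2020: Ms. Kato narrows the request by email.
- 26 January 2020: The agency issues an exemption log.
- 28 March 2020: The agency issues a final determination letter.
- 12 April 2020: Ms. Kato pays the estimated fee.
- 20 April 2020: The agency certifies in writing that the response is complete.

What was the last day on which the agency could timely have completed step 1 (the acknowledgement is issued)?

Step 1 runs from 10 November 2019, when the request is received. 20 days after 10 November 2019 is 30 November 2019.

30 November 2019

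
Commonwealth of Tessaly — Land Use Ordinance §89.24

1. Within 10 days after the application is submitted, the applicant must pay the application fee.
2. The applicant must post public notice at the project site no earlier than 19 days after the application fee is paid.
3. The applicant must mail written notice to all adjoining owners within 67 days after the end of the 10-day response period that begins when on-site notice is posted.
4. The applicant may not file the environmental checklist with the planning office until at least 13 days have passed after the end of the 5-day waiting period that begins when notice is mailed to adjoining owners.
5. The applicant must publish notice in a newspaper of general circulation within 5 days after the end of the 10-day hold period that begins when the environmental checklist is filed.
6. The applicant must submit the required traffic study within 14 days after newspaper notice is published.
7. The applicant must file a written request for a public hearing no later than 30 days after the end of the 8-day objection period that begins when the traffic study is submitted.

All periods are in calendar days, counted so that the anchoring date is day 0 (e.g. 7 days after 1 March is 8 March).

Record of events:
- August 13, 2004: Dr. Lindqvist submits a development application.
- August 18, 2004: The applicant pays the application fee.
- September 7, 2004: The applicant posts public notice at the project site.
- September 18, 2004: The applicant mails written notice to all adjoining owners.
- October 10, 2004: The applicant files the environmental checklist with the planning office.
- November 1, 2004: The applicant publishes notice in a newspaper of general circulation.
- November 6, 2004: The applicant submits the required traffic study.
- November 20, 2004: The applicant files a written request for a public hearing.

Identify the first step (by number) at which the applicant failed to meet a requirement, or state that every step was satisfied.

Step 5

Step 1 — counting 10 days from August 13, 2004 (when the application is submitted) gives a deadline of August 23, 2004; done August 18, 2004 — timely.
Step 2 — must wait 19 days from August 18, 2004 (when the application fee is paid), so not before September 6, 2004; September 7, 2004 is on or after that date.
Step 3 — counting 67 days from September 17, 2004 (end of the 10-day response period, which began when on-site notice is posted on September 7, 2004) gives a deadline of November 23, 2004; September 18, 2004 is within that limit.
Step 4 — must wait 13 days from September 23, 2004 (end of the 5-day waiting period, which began when notice is mailed to adjoining owners on September 18, 2004), so not before October 6, 2004; October 10, 2004 is on or after that date.
Step 5 — counting 5 days from October 20, 2004 (end of the 10-day hold period, which began when the environmental checklist is filed on October 10, 2004) gives a deadline of October 25, 2004; done November 1, 2004 — 7 days late.
The analysis stops there.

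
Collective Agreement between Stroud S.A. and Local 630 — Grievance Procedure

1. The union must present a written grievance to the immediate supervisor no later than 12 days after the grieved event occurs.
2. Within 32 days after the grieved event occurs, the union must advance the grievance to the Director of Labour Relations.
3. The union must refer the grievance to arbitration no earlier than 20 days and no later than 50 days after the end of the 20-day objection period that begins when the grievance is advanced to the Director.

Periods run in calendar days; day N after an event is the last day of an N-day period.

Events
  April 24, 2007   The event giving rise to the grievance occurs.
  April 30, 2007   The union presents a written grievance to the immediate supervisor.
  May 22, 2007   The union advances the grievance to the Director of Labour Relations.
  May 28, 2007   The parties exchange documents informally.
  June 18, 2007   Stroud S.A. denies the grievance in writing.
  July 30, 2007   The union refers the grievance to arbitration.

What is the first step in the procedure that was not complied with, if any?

None — every step was satisfied

Step 1 — counting 12 days from April 24, 2007 (when the grieved event occurs) gives a deadline of May 6, 2007; done April 30, 2007 — timely.
Step 2 — counting 32 days from April 24, 2007 (when the grieved event occurs) gives a deadline of May 26, 2007; May 22, 2007 is within that limit.
Step 3 — 20 and 50 days from June 11, 2007 (end of the 20-day objection period, which began when the grievance is advanced to the Director on May 22, 2007) are July 1, 2007 and July 31, 2007 respectively; done July 30, 2007, which is between those dates.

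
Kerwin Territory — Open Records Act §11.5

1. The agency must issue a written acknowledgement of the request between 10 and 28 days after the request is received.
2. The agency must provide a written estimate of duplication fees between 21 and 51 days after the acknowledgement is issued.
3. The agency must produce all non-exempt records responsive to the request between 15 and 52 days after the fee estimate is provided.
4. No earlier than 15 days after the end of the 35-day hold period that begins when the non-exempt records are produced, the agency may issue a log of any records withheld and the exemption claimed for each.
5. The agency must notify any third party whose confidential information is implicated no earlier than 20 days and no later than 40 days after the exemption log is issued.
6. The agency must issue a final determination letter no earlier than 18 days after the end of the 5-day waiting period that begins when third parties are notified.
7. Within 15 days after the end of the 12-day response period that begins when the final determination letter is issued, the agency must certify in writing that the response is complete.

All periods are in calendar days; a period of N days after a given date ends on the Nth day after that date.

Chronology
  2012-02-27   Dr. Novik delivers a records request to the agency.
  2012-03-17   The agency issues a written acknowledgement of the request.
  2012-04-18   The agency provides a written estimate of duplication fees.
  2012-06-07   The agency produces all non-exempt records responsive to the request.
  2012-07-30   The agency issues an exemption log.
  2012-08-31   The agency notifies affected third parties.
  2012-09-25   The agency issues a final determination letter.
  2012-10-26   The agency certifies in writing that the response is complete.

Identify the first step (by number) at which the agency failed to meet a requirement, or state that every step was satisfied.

Step 7

(1) the permitted window runs from 2012-02-27 + 10 = 2012-03-08 to 2012-02-27 + 28 = 2012-03-26; done 2012-03-17, which is between those dates.
(2) the permitted window runs from 2012-03-17 + 21 = 2012-04-07 to 2012-03-17 + 51 = 2012-05-07; done 2012-04-18, which is between those dates.
(3) the permitted window runs from 2012-04-18 + 15 = 2012-05-03 to 2012-04-18 + 52 = 2012-06-09; done 2012-06-07, which is between those dates.
(4) permitted from 2012-07-12 + 15 days = 2012-07-27 onward; done 2012-07-30 — permitted.
(5) the permitted window runs from 2012-07-30 + 20 = 2012-08-19 to 2012-07-30 + 40 = 2012-09-08; done 2012-08-31, which is between those dates.
(6) permitted from 2012-09-05 + 18 days = 2012-09-23 onward; done 2012-09-25 — permitted.
(7) due by 2012-10-07 + 15 days = 2012-10-22; done 2012-10-26 — 4 days late.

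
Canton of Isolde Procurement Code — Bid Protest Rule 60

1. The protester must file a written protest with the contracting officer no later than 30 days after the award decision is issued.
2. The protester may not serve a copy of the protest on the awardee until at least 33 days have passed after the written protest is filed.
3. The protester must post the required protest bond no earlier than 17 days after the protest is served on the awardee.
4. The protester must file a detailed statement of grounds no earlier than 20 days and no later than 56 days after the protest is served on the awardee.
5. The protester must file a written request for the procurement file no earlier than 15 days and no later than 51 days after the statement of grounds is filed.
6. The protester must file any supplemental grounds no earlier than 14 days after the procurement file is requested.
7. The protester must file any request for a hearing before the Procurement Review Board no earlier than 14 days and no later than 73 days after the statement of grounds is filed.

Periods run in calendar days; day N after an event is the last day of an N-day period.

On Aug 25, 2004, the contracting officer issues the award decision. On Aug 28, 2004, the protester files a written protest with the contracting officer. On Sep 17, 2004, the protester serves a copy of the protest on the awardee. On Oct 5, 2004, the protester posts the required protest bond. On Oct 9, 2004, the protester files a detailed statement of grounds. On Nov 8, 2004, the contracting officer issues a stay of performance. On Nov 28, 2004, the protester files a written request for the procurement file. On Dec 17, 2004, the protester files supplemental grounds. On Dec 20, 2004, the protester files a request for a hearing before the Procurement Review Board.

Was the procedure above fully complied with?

Step 1: 30 days after Aug 25, 2004 (when the award decision is issued) is Sep 24, 2004; done Aug 28, 2004 — timely.
Step 2: the earliest permitted date is 33 days after Aug 28, 2004 (when the written protest is filed), i.e. Sep 30, 2004; Sep 17, 2004 is 13 days before the earliest permitted date.

No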